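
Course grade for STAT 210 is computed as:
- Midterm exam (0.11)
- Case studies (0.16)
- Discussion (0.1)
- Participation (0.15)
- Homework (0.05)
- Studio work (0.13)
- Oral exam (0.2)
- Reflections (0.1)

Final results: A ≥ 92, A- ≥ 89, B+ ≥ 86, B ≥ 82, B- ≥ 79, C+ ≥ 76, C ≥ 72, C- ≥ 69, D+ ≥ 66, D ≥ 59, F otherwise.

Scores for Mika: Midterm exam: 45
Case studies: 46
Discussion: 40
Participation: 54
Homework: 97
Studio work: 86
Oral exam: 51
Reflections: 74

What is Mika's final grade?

Weighted total:
  Midterm exam 45 × 0.11 = 4.95
  Case studies 46 × 0.16 = 7.36
  Discussion 40 × 0.1 = 4
  Participation 54 × 0.15 = 8.1
  Homework 97 × 0.05 = 4.85
  Studio work 86 × 0.13 = 11.18
  Oral exam 51 × 0.2 = 10.2
  Reflections 74 × 0.1 = 7.4
Sum = 58.04
58.04 < 59 → F

F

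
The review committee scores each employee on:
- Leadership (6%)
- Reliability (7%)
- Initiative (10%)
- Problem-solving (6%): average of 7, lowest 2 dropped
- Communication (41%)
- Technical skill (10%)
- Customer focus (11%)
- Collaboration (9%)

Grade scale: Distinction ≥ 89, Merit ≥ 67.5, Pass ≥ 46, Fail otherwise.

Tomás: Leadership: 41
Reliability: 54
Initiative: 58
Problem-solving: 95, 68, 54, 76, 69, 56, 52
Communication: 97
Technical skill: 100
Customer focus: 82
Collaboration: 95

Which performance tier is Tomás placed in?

Merit

Problem-solving: drop 52, 54 → average of remaining 5 = 364/5 = 72.8
Weighted total:
  Leadership 41 × 0.06 = 2.46
  Reliability 54 × 0.07 = 3.78
  Initiative 58 × 0.1 = 5.8
  Problem-solving 72.8 × 0.06 = 4.368
  Communication 97 × 0.41 = 39.77
  Technical skill 100 × 0.1 = 10
  Customer focus 82 × 0.11 = 9.02
  Collaboration 95 × 0.09 = 8.55
Sum = 83.748
83.748 is ≥ 67.5 and < 89 → Merit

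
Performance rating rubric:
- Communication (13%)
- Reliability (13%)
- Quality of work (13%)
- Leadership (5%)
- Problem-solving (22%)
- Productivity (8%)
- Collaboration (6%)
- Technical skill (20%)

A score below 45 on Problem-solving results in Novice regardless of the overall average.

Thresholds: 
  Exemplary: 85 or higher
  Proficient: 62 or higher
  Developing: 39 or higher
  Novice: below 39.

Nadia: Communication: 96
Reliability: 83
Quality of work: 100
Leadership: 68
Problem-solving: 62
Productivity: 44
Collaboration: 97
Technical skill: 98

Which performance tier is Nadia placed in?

Problem-solving score 62 ≥ 45: minimum met.
Weighted total:
  Communication 96 × 0.13 = 12.48
  Reliability 83 × 0.13 = 10.79
  Quality of work 100 × 0.13 = 13
  Leadership 68 × 0.05 = 3.4
  Problem-solving 62 × 0.22 = 13.64
  Productivity 44 × 0.08 = 3.52
  Collaboration 97 × 0.06 = 5.82
  Technical skill 98 × 0.2 = 19.6
Sum = 82.25
82.25 is ≥ 62 and < 85 → Proficient

Proficient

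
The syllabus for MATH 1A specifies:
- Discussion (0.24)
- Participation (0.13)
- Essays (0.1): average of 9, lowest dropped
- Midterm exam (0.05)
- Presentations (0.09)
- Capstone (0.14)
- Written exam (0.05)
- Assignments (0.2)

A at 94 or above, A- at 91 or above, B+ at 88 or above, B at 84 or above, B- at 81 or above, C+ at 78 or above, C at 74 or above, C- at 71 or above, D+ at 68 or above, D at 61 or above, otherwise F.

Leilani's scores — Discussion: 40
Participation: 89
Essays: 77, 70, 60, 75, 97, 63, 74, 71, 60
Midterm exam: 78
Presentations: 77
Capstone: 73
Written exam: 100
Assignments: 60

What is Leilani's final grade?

D

Essays: drop 60 → average of remaining 8 = 587/8 = 73.375
Weighted total:
  Discussion 40 × 0.24 = 9.6
  Participation 89 × 0.13 = 11.57
  Essays 73.375 × 0.1 = 7.3375
  Midterm exam 78 × 0.05 = 3.9
  Presentations 77 × 0.09 = 6.93
  Capstone 73 × 0.14 = 10.22
  Written exam 100 × 0.05 = 5
  Assignments 60 × 0.2 = 12
Sum = 66.5575
66.5575 is ≥ 61 and < 68 → D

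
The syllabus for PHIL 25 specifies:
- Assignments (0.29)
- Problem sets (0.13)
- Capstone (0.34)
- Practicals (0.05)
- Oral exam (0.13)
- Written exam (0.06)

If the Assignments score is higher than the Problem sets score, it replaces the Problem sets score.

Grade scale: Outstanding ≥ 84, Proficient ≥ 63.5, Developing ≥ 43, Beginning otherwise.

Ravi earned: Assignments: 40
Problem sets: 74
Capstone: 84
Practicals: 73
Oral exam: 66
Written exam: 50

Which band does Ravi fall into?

Proficient

Assignments (40) ≤ Problem sets (74), so Problem sets stays at 74.
Weighted total:
  Assignments 40 × 0.29 = 11.6
  Problem sets 74 × 0.13 = 9.62
  Capstone 84 × 0.34 = 28.56
  Practicals 73 × 0.05 = 3.65
  Oral exam 66 × 0.13 = 8.58
  Written exam 50 × 0.06 = 3
Sum = 65.01
65.01 is ≥ 63.5 and < 84 → Proficient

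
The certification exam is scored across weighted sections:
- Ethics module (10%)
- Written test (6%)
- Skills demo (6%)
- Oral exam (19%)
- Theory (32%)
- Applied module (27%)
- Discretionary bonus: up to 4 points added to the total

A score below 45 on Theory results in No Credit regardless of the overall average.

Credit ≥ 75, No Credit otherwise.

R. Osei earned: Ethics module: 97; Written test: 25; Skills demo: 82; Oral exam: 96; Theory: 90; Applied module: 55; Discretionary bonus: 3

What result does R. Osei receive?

Theory score 90 ≥ 45: minimum met.
Weighted total:
  Ethics module 97 × 0.1 = 9.7
  Written test 25 × 0.06 = 1.5
  Skills demo 82 × 0.06 = 4.92
  Oral exam 96 × 0.19 = 18.24
  Theory 90 × 0.32 = 28.8
  Applied module 55 × 0.27 = 14.85
Sum = 78.01
Discretionary bonus: 78.01 + 3 = 81.01
81.01 ≥ 75 → Credit

Credit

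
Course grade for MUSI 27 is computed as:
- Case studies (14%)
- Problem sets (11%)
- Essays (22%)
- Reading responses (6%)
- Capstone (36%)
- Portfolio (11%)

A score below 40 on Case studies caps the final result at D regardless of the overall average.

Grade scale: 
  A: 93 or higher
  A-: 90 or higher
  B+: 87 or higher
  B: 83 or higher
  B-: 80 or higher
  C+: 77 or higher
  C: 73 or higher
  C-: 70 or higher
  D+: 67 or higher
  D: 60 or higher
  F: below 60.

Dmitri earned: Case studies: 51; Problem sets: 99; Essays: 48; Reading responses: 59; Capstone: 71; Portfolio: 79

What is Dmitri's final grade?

Case studies score 51 ≥ 40: minimum met.
Weighted total:
  Case studies 51 × 0.14 = 7.14
  Problem sets 99 × 0.11 = 10.89
  Essays 48 × 0.22 = 10.56
  Reading responses 59 × 0.06 = 3.54
  Capstone 71 × 0.36 = 25.56
  Portfolio 79 × 0.11 = 8.69
Sum = 66.38
66.38 is ≥ 60 and < 67 → D

D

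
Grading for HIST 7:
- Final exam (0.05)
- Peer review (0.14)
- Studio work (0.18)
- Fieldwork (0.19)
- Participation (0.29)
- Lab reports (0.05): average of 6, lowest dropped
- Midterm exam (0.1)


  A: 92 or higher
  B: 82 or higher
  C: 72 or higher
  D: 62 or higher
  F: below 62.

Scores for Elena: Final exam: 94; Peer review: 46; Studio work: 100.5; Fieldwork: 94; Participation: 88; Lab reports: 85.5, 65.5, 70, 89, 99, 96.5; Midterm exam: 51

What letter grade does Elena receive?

Lab reports: drop 65.5 → average of remaining 5 = 440/5 = 88
Weighted total:
  Final exam 94 × 0.05 = 4.7
  Peer review 46 × 0.14 = 6.44
  Studio work 100.5 × 0.18 = 18.09
  Fieldwork 94 × 0.19 = 17.86
  Participation 88 × 0.29 = 25.52
  Lab reports 88 × 0.05 = 4.4
  Midterm exam 51 × 0.1 = 5.1
Sum = 82.11
82.11 is ≥ 82 and < 92 → B

B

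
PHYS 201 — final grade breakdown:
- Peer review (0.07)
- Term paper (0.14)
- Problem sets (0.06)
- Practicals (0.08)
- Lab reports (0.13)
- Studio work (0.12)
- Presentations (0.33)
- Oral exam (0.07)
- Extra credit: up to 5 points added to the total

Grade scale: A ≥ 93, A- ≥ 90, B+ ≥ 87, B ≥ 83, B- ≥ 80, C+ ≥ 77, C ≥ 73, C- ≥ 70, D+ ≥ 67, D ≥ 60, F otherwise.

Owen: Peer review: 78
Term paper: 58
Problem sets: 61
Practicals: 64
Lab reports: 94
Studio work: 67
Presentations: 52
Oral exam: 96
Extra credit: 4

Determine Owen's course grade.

Weighted total:
  Peer review 78 × 0.07 = 5.46
  Term paper 58 × 0.14 = 8.12
  Problem sets 61 × 0.06 = 3.66
  Practicals 64 × 0.08 = 5.12
  Lab reports 94 × 0.13 = 12.22
  Studio work 67 × 0.12 = 8.04
  Presentations 52 × 0.33 = 17.16
  Oral exam 96 × 0.07 = 6.72
Sum = 66.5
Extra credit: 66.5 + 4 = 70.5
70.5 is ≥ 70 and < 73 → C-

C-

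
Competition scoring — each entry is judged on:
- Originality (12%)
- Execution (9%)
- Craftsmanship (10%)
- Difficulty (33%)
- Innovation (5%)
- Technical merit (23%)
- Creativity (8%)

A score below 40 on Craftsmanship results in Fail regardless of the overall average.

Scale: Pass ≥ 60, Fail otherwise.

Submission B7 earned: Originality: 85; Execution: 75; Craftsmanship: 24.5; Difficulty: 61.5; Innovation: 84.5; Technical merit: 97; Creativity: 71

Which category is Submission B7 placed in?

Fail

Craftsmanship score 24.5 < 40: minimum not met.
Weighted total:
  Originality 85 × 0.12 = 10.2
  Execution 75 × 0.09 = 6.75
  Craftsmanship 24.5 × 0.1 = 2.45
  Difficulty 61.5 × 0.33 = 20.295
  Innovation 84.5 × 0.05 = 4.225
  Technical merit 97 × 0.23 = 22.31
  Creativity 71 × 0.08 = 5.68
Sum = 71.91
Because the Craftsmanship minimum was not met, the result is Fail.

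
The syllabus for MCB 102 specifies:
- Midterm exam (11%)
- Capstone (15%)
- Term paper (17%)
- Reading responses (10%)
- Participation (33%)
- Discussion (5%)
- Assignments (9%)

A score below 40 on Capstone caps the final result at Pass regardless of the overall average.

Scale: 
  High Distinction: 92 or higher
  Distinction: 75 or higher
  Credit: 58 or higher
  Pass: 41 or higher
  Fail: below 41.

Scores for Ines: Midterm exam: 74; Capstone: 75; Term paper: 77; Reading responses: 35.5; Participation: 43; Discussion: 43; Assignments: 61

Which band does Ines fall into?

Capstone score 75 ≥ 40: minimum met.
Weighted total:
  Midterm exam 74 × 0.11 = 8.14
  Capstone 75 × 0.15 = 11.25
  Term paper 77 × 0.17 = 13.09
  Reading responses 35.5 × 0.1 = 3.55
  Participation 43 × 0.33 = 14.19
  Discussion 43 × 0.05 = 2.15
  Assignments 61 × 0.09 = 5.49
Sum = 57.86
57.86 is ≥ 41 and < 58 → Pass

Pass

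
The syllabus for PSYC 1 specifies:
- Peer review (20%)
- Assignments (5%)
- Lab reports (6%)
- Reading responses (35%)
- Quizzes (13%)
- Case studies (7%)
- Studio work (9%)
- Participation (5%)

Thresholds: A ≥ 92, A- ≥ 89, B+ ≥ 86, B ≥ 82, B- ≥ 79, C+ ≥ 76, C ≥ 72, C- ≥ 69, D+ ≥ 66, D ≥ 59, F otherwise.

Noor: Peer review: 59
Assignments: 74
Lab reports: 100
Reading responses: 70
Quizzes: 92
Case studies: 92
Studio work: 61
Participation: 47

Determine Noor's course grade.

C

Weighted total:
  Peer review 59 × 0.2 = 11.8
  Assignments 74 × 0.05 = 3.7
  Lab reports 100 × 0.06 = 6
  Reading responses 70 × 0.35 = 24.5
  Quizzes 92 × 0.13 = 11.96
  Case studies 92 × 0.07 = 6.44
  Studio work 61 × 0.09 = 5.49
  Participation 47 × 0.05 = 2.35
Sum = 72.24
72.24 is ≥ 72 and < 76 → C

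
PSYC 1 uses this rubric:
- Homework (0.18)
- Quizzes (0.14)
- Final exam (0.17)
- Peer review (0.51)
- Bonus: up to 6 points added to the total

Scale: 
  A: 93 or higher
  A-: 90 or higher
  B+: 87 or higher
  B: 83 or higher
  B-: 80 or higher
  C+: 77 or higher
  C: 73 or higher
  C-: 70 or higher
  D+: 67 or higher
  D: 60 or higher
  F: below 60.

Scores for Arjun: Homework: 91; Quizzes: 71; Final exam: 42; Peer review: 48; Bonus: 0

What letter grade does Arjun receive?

F

Weighted total:
  Homework 91 × 0.18 = 16.38
  Quizzes 71 × 0.14 = 9.94
  Final exam 42 × 0.17 = 7.14
  Peer review 48 × 0.51 = 24.48
Sum = 57.94
Bonus: 57.94 + 0 = 57.94
57.94 < 60 → F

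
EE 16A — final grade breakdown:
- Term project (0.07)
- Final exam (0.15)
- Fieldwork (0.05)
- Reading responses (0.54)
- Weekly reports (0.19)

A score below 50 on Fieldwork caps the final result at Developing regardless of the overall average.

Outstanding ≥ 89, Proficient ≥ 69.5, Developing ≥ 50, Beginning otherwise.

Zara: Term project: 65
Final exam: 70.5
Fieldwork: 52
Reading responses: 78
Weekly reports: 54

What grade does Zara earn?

Fieldwork score 52 ≥ 50: minimum met.
Weighted total:
  Term project 65 × 0.07 = 4.55
  Final exam 70.5 × 0.15 = 10.575
  Fieldwork 52 × 0.05 = 2.6
  Reading responses 78 × 0.54 = 42.12
  Weekly reports 54 × 0.19 = 10.26
Sum = 70.105
70.105 is ≥ 69.5 and < 89 → Proficient

Proficient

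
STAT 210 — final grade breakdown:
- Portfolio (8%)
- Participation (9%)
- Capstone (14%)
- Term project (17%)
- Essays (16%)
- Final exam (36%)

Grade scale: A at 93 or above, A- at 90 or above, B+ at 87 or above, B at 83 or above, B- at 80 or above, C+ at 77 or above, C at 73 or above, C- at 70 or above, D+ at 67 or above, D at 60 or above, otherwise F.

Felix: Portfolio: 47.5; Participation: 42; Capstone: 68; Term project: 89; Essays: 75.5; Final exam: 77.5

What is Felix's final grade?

C-

Weighted total:
  Portfolio 47.5 × 0.08 = 3.8
  Participation 42 × 0.09 = 3.78
  Capstone 68 × 0.14 = 9.52
  Term project 89 × 0.17 = 15.13
  Essays 75.5 × 0.16 = 12.08
  Final exam 77.5 × 0.36 = 27.9
Sum = 72.21
72.21 is ≥ 70 and < 73 → C-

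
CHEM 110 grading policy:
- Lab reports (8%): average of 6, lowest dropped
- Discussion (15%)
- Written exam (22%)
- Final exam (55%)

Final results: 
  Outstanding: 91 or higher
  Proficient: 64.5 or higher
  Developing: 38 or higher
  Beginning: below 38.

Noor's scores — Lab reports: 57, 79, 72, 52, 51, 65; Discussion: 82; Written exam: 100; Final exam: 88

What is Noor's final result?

Proficient

Lab reports: drop 51 → average of remaining 5 = 325/5 = 65
Weighted total:
  Lab reports 65 × 0.08 = 5.2
  Discussion 82 × 0.15 = 12.3
  Written exam 100 × 0.22 = 22
  Final exam 88 × 0.55 = 48.4
Sum = 87.9
87.9 is ≥ 64.5 and < 91 → Proficient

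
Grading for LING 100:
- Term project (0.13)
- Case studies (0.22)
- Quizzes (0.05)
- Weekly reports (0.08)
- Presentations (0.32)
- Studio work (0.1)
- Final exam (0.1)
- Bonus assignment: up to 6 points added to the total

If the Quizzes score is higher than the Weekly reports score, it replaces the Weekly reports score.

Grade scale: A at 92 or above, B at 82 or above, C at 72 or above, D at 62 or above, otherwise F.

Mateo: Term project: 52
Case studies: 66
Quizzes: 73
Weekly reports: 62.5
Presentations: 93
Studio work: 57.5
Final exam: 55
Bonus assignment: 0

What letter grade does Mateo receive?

Quizzes (73) > Weekly reports (62.5), so Weekly reports counts as 73.
Weighted total:
  Term project 52 × 0.13 = 6.76
  Case studies 66 × 0.22 = 14.52
  Quizzes 73 × 0.05 = 3.65
  Weekly reports 73 × 0.08 = 5.84
  Presentations 93 × 0.32 = 29.76
  Studio work 57.5 × 0.1 = 5.75
  Final exam 55 × 0.1 = 5.5
Sum = 71.78
Bonus assignment: 71.78 + 0 = 71.78
71.78 is ≥ 62 and < 72 → D

D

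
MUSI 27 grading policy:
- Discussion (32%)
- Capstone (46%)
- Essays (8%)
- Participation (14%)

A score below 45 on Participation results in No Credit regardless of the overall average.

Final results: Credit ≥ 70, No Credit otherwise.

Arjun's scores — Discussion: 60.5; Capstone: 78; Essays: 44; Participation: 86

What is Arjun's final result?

Credit

Participation score 86 ≥ 45: minimum met.
Weighted total:
  Discussion 60.5 × 0.32 = 19.36
  Capstone 78 × 0.46 = 35.88
  Essays 44 × 0.08 = 3.52
  Participation 86 × 0.14 = 12.04
Sum = 70.8
70.8 ≥ 70 → Credit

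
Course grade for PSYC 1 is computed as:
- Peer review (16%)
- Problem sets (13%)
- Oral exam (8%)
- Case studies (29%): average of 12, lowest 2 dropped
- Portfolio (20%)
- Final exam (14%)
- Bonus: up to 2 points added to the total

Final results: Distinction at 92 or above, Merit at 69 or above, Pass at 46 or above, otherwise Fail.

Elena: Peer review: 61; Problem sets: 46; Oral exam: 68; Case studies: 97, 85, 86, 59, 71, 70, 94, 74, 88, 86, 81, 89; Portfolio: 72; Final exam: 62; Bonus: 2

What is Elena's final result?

Merit

Case studies: drop 59, 70 → average of remaining 10 = 851/10 = 85.1
Weighted total:
  Peer review 61 × 0.16 = 9.76
  Problem sets 46 × 0.13 = 5.98
  Oral exam 68 × 0.08 = 5.44
  Case studies 85.1 × 0.29 = 24.679
  Portfolio 72 × 0.2 = 14.4
  Final exam 62 × 0.14 = 8.68
Sum = 68.939
Bonus: 68.939 + 2 = 70.939
70.939 is ≥ 69 and < 92 → Merit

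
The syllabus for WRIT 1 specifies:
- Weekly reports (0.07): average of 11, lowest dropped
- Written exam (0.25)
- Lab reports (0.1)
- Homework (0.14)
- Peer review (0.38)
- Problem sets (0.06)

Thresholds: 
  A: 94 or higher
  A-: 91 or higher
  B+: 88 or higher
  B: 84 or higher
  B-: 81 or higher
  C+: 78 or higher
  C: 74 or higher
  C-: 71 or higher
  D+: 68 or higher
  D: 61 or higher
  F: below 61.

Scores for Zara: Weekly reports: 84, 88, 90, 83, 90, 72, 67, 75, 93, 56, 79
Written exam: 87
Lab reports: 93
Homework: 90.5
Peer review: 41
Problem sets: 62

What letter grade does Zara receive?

Weekly reports: drop 56 → average of remaining 10 = 821/10 = 82.1
Weighted total:
  Weekly reports 82.1 × 0.07 = 5.747
  Written exam 87 × 0.25 = 21.75
  Lab reports 93 × 0.1 = 9.3
  Homework 90.5 × 0.14 = 12.67
  Peer review 41 × 0.38 = 15.58
  Problem sets 62 × 0.06 = 3.72
Sum = 68.767
68.767 is ≥ 68 and < 71 → D+

D+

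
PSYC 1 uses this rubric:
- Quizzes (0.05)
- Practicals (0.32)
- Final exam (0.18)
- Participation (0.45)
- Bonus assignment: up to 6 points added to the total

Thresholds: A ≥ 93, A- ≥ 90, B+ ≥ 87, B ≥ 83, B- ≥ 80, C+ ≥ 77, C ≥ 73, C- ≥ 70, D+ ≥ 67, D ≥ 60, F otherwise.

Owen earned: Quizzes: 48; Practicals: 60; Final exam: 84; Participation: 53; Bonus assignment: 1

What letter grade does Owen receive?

Weighted total:
  Quizzes 48 × 0.05 = 2.4
  Practicals 60 × 0.32 = 19.2
  Final exam 84 × 0.18 = 15.12
  Participation 53 × 0.45 = 23.85
Sum = 60.57
Bonus assignment: 60.57 + 1 = 61.57
61.57 is ≥ 60 and < 67 → D

D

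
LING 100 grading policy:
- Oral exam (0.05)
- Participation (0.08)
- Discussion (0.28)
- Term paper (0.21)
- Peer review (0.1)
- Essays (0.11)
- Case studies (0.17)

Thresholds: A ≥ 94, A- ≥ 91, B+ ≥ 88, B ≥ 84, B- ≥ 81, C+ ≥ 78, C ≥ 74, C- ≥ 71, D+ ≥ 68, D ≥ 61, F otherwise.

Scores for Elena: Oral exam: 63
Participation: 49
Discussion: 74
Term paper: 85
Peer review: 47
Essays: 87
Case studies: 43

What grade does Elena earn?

Weighted total:
  Oral exam 63 × 0.05 = 3.15
  Participation 49 × 0.08 = 3.92
  Discussion 74 × 0.28 = 20.72
  Term paper 85 × 0.21 = 17.85
  Peer review 47 × 0.1 = 4.7
  Essays 87 × 0.11 = 9.57
  Case studies 43 × 0.17 = 7.31
Sum = 67.22
67.22 is ≥ 61 and < 68 → D

D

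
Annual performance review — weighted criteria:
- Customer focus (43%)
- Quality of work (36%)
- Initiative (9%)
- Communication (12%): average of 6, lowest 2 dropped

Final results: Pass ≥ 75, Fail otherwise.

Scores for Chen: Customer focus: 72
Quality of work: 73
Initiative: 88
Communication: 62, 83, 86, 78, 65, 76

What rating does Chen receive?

Fail

Communication: drop 62, 65 → average of remaining 4 = 323/4 = 80.75
Weighted total:
  Customer focus 72 × 0.43 = 30.96
  Quality of work 73 × 0.36 = 26.28
  Initiative 88 × 0.09 = 7.92
  Communication 80.75 × 0.12 = 9.69
Sum = 74.85
74.85 < 75 → Fail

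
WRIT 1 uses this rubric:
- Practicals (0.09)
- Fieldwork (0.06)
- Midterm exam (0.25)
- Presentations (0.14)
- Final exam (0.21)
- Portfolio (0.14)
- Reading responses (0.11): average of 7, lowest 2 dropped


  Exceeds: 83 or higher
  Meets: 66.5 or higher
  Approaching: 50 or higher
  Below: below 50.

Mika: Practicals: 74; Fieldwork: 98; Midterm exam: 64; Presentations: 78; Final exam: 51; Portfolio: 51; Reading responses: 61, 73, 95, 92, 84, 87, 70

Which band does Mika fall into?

Reading responses: drop 61, 70 → average of remaining 5 = 431/5 = 86.2
Weighted total:
  Practicals 74 × 0.09 = 6.66
  Fieldwork 98 × 0.06 = 5.88
  Midterm exam 64 × 0.25 = 16
  Presentations 78 × 0.14 = 10.92
  Final exam 51 × 0.21 = 10.71
  Portfolio 51 × 0.14 = 7.14
  Reading responses 86.2 × 0.11 = 9.482
Sum = 66.792
66.792 is ≥ 66.5 and < 83 → Meets

Meets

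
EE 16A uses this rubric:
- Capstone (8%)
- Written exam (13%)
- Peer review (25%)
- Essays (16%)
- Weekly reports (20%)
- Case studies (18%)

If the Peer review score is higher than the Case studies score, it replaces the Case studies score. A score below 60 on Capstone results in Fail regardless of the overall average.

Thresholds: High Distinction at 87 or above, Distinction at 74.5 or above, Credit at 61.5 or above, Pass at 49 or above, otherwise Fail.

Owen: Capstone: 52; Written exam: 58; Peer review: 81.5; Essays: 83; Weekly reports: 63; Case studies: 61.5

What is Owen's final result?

Peer review (81.5) > Case studies (61.5), so Case studies counts as 81.5.
Capstone score 52 < 60: minimum not met.
Weighted total:
  Capstone 52 × 0.08 = 4.16
  Written exam 58 × 0.13 = 7.54
  Peer review 81.5 × 0.25 = 20.375
  Essays 83 × 0.16 = 13.28
  Weekly reports 63 × 0.2 = 12.6
  Case studies 81.5 × 0.18 = 14.67
Sum = 72.625
Because the Capstone minimum was not met, the result is Fail.

Fail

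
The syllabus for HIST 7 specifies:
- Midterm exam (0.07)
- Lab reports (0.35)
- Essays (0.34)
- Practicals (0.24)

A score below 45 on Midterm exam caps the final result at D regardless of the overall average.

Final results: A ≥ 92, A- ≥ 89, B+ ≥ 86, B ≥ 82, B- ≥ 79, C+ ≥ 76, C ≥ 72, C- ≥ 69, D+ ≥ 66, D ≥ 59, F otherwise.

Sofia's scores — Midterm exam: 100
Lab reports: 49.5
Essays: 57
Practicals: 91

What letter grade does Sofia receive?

Midterm exam score 100 ≥ 45: minimum met.
Weighted total:
  Midterm exam 100 × 0.07 = 7
  Lab reports 49.5 × 0.35 = 17.325
  Essays 57 × 0.34 = 19.38
  Practicals 91 × 0.24 = 21.84
Sum = 65.545
65.545 is ≥ 59 and < 66 → D

D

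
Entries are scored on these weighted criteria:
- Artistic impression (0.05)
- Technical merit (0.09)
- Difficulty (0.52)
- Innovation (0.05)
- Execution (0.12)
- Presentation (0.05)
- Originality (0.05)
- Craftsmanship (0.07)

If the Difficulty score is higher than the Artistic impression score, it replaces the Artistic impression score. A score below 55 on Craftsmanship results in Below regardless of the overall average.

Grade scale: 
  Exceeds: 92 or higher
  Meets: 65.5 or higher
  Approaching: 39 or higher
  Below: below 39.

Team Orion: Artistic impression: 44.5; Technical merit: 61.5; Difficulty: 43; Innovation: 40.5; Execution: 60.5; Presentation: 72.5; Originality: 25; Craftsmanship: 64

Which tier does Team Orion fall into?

Difficulty (43) ≤ Artistic impression (44.5), so Artistic impression stays at 44.5.
Craftsmanship score 64 ≥ 55: minimum met.
Weighted total:
  Artistic impression 44.5 × 0.05 = 2.225
  Technical merit 61.5 × 0.09 = 5.535
  Difficulty 43 × 0.52 = 22.36
  Innovation 40.5 × 0.05 = 2.025
  Execution 60.5 × 0.12 = 7.26
  Presentation 72.5 × 0.05 = 3.625
  Originality 25 × 0.05 = 1.25
  Craftsmanship 64 × 0.07 = 4.48
Sum = 48.76
48.76 is ≥ 39 and < 65.5 → Approaching

Approaching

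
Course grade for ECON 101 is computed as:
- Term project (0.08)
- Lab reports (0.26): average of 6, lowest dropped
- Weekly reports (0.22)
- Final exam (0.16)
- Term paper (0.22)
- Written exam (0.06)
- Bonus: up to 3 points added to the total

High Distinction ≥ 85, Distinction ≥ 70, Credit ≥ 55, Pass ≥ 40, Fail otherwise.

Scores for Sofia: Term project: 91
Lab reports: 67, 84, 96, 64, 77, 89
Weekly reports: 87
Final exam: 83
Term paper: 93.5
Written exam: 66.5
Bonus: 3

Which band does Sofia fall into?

Lab reports: drop 64 → average of remaining 5 = 413/5 = 82.6
Weighted total:
  Term project 91 × 0.08 = 7.28
  Lab reports 82.6 × 0.26 = 21.476
  Weekly reports 87 × 0.22 = 19.14
  Final exam 83 × 0.16 = 13.28
  Term paper 93.5 × 0.22 = 20.57
  Written exam 66.5 × 0.06 = 3.99
Sum = 85.736
Bonus: 85.736 + 3 = 88.736
88.736 ≥ 85 → High Distinction

High Distinction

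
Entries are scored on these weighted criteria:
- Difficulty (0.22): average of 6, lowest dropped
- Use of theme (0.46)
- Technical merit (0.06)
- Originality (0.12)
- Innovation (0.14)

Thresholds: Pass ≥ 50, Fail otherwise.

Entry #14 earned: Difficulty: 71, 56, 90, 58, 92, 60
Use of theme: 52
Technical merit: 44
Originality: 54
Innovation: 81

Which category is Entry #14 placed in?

Pass

Difficulty: drop 56 → average of remaining 5 = 371/5 = 74.2
Weighted total:
  Difficulty 74.2 × 0.22 = 16.324
  Use of theme 52 × 0.46 = 23.92
  Technical merit 44 × 0.06 = 2.64
  Originality 54 × 0.12 = 6.48
  Innovation 81 × 0.14 = 11.34
Sum = 60.704
60.704 ≥ 50 → Pass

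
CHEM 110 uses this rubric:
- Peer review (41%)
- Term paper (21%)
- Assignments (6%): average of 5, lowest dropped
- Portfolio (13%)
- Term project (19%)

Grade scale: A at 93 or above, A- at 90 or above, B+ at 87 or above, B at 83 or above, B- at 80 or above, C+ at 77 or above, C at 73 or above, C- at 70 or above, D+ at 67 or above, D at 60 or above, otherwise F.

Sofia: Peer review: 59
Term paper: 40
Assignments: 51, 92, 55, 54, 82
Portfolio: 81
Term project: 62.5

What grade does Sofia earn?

F

Assignments: drop 51 → average of remaining 4 = 283/4 = 70.75
Weighted total:
  Peer review 59 × 0.41 = 24.19
  Term paper 40 × 0.21 = 8.4
  Assignments 70.75 × 0.06 = 4.245
  Portfolio 81 × 0.13 = 10.53
  Term project 62.5 × 0.19 = 11.875
Sum = 59.24
59.24 < 60 → F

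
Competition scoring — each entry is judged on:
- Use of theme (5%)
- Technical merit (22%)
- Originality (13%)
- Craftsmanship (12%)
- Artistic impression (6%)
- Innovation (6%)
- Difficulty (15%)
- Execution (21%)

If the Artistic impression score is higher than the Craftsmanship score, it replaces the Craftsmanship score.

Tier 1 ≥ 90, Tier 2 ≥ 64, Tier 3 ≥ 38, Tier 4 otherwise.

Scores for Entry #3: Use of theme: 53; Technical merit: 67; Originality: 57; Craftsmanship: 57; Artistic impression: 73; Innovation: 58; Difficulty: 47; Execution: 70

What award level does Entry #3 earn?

Tier 3

Artistic impression (73) > Craftsmanship (57), so Craftsmanship counts as 73.
Weighted total:
  Use of theme 53 × 0.05 = 2.65
  Technical merit 67 × 0.22 = 14.74
  Originality 57 × 0.13 = 7.41
  Craftsmanship 73 × 0.12 = 8.76
  Artistic impression 73 × 0.06 = 4.38
  Innovation 58 × 0.06 = 3.48
  Difficulty 47 × 0.15 = 7.05
  Execution 70 × 0.21 = 14.7
Sum = 63.17
63.17 is ≥ 38 and < 64 → Tier 3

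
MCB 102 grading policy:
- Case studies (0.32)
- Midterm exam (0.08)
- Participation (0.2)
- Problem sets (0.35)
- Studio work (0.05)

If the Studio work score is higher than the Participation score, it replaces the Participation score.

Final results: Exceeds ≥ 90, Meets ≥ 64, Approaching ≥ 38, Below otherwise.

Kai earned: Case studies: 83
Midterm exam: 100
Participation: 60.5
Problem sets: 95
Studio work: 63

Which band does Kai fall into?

Meets

Studio work (63) > Participation (60.5), so Participation counts as 63.
Weighted total:
  Case studies 83 × 0.32 = 26.56
  Midterm exam 100 × 0.08 = 8
  Participation 63 × 0.2 = 12.6
  Problem sets 95 × 0.35 = 33.25
  Studio work 63 × 0.05 = 3.15
Sum = 83.56
83.56 is ≥ 64 and < 90 → Meets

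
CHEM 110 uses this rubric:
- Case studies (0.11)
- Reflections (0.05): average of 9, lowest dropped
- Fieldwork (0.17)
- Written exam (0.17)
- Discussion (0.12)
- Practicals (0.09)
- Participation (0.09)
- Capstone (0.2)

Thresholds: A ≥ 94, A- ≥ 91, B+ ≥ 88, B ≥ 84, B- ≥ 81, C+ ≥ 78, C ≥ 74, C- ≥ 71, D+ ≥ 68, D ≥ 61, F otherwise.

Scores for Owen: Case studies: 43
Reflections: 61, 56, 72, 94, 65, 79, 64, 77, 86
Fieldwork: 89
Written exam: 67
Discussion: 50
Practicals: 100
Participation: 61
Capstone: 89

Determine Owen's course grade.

C-

Reflections: drop 56 → average of remaining 8 = 598/8 = 74.75
Weighted total:
  Case studies 43 × 0.11 = 4.73
  Reflections 74.75 × 0.05 = 3.7375
  Fieldwork 89 × 0.17 = 15.13
  Written exam 67 × 0.17 = 11.39
  Discussion 50 × 0.12 = 6
  Practicals 100 × 0.09 = 9
  Participation 61 × 0.09 = 5.49
  Capstone 89 × 0.2 = 17.8
Sum = 73.2775
73.2775 is ≥ 71 and < 74 → C-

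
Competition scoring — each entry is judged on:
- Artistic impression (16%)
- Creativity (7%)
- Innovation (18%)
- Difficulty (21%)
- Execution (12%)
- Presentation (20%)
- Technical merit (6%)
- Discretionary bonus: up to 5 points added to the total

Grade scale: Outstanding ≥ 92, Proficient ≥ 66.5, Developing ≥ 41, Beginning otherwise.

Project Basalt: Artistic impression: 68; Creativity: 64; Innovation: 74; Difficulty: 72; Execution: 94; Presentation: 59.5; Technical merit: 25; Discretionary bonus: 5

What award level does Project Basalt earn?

Weighted total:
  Artistic impression 68 × 0.16 = 10.88
  Creativity 64 × 0.07 = 4.48
  Innovation 74 × 0.18 = 13.32
  Difficulty 72 × 0.21 = 15.12
  Execution 94 × 0.12 = 11.28
  Presentation 59.5 × 0.2 = 11.9
  Technical merit 25 × 0.06 = 1.5
Sum = 68.48
Discretionary bonus: 68.48 + 5 = 73.48
73.48 is ≥ 66.5 and < 92 → Proficient

Proficient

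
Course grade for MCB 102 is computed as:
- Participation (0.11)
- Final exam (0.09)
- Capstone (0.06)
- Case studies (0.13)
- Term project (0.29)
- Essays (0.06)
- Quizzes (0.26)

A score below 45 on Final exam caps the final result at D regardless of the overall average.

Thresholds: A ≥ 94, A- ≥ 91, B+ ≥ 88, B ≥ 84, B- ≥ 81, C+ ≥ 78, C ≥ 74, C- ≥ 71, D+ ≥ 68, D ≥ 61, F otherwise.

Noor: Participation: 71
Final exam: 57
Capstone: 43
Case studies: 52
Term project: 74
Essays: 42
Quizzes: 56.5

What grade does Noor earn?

Final exam score 57 ≥ 45: minimum met.
Weighted total:
  Participation 71 × 0.11 = 7.81
  Final exam 57 × 0.09 = 5.13
  Capstone 43 × 0.06 = 2.58
  Case studies 52 × 0.13 = 6.76
  Term project 74 × 0.29 = 21.46
  Essays 42 × 0.06 = 2.52
  Quizzes 56.5 × 0.26 = 14.69
Sum = 60.95
60.95 < 61 → F

F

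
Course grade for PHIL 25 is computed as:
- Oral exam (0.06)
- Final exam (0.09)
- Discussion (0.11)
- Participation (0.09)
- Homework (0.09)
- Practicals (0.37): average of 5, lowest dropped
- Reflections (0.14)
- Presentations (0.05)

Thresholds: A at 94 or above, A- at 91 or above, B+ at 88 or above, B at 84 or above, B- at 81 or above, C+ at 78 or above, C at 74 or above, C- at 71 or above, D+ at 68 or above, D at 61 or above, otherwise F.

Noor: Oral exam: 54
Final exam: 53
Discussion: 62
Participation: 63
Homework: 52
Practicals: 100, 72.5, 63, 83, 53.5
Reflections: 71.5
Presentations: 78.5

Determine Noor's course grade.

Practicals: drop 53.5 → average of remaining 4 = 318.5/4 = 79.625
Weighted total:
  Oral exam 54 × 0.06 = 3.24
  Final exam 53 × 0.09 = 4.77
  Discussion 62 × 0.11 = 6.82
  Participation 63 × 0.09 = 5.67
  Homework 52 × 0.09 = 4.68
  Practicals 79.625 × 0.37 = 29.46125
  Reflections 71.5 × 0.14 = 10.01
  Presentations 78.5 × 0.05 = 3.925
Sum = 68.57625
68.57625 is ≥ 68 and < 71 → D+

D+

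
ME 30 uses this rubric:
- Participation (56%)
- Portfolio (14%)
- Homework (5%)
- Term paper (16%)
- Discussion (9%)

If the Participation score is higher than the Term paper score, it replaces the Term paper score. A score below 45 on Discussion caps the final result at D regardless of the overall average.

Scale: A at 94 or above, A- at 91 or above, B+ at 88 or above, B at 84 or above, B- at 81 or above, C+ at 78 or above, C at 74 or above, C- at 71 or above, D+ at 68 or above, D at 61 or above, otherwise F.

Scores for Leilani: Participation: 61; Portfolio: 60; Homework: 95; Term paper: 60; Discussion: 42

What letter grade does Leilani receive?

F

Participation (61) > Term paper (60), so Term paper counts as 61.
Discussion score 42 < 45: minimum not met.
Weighted total:
  Participation 61 × 0.56 = 34.16
  Portfolio 60 × 0.14 = 8.4
  Homework 95 × 0.05 = 4.75
  Term paper 61 × 0.16 = 9.76
  Discussion 42 × 0.09 = 3.78
Sum = 60.85
60.85 would be F; cap at D applies → F.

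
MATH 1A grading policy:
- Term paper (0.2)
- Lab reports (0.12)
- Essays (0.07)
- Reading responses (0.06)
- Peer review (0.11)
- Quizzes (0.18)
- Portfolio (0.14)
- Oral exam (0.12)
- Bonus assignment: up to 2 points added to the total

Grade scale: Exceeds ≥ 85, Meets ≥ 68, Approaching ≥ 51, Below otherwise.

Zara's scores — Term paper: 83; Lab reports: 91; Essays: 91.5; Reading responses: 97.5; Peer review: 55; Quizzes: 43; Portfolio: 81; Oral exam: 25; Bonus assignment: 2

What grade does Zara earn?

Weighted total:
  Term paper 83 × 0.2 = 16.6
  Lab reports 91 × 0.12 = 10.92
  Essays 91.5 × 0.07 = 6.405
  Reading responses 97.5 × 0.06 = 5.85
  Peer review 55 × 0.11 = 6.05
  Quizzes 43 × 0.18 = 7.74
  Portfolio 81 × 0.14 = 11.34
  Oral exam 25 × 0.12 = 3
Sum = 67.905
Bonus assignment: 67.905 + 2 = 69.905
69.905 is ≥ 68 and < 85 → Meets

Meets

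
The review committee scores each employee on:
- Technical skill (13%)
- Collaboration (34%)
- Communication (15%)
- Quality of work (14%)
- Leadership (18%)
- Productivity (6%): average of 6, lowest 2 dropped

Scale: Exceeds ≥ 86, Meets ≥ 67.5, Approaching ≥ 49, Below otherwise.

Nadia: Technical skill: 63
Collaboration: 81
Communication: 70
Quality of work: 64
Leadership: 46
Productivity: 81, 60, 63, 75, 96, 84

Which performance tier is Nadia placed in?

Productivity: drop 60, 63 → average of remaining 4 = 336/4 = 84
Weighted total:
  Technical skill 63 × 0.13 = 8.19
  Collaboration 81 × 0.34 = 27.54
  Communication 70 × 0.15 = 10.5
  Quality of work 64 × 0.14 = 8.96
  Leadership 46 × 0.18 = 8.28
  Productivity 84 × 0.06 = 5.04
Sum = 68.51
68.51 is ≥ 67.5 and < 86 → Meets

Meets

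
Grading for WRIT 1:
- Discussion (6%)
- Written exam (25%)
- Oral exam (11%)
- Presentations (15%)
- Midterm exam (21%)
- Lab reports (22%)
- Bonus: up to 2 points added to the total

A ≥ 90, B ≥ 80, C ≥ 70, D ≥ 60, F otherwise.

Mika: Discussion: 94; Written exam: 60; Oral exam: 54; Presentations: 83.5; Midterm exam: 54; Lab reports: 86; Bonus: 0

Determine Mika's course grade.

Weighted total:
  Discussion 94 × 0.06 = 5.64
  Written exam 60 × 0.25 = 15
  Oral exam 54 × 0.11 = 5.94
  Presentations 83.5 × 0.15 = 12.525
  Midterm exam 54 × 0.21 = 11.34
  Lab reports 86 × 0.22 = 18.92
Sum = 69.365
Bonus: 69.365 + 0 = 69.365
69.365 is ≥ 60 and < 70 → D

D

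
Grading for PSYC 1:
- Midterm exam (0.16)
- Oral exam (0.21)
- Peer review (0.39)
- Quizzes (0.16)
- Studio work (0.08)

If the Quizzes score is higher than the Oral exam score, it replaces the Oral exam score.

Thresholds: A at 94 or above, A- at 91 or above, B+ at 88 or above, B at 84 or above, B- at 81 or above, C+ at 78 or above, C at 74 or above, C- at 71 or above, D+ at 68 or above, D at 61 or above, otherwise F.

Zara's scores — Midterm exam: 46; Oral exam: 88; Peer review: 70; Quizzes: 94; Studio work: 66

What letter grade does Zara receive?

C

Quizzes (94) > Oral exam (88), so Oral exam counts as 94.
Weighted total:
  Midterm exam 46 × 0.16 = 7.36
  Oral exam 94 × 0.21 = 19.74
  Peer review 70 × 0.39 = 27.3
  Quizzes 94 × 0.16 = 15.04
  Studio work 66 × 0.08 = 5.28
Sum = 74.72
74.72 is ≥ 74 and < 78 → C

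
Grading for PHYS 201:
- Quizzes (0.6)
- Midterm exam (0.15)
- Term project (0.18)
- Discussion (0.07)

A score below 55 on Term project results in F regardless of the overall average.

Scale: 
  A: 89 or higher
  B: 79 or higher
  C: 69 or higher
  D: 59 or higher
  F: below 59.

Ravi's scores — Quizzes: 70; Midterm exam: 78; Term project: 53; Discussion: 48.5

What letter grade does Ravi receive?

F

Term project score 53 < 55: minimum not met.
Weighted total:
  Quizzes 70 × 0.6 = 42
  Midterm exam 78 × 0.15 = 11.7
  Term project 53 × 0.18 = 9.54
  Discussion 48.5 × 0.07 = 3.395
Sum = 66.635
Because the Term project minimum was not met, the result is F.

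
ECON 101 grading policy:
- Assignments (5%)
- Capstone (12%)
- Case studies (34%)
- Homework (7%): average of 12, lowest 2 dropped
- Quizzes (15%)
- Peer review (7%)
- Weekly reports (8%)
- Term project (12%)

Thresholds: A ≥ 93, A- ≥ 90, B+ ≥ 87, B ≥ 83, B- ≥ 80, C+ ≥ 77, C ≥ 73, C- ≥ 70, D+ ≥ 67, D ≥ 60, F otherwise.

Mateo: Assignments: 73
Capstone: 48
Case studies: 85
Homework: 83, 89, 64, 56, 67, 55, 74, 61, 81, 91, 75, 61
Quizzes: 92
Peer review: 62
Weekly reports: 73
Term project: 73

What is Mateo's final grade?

C

Homework: drop 55, 56 → average of remaining 10 = 746/10 = 74.6
Weighted total:
  Assignments 73 × 0.05 = 3.65
  Capstone 48 × 0.12 = 5.76
  Case studies 85 × 0.34 = 28.9
  Homework 74.6 × 0.07 = 5.222
  Quizzes 92 × 0.15 = 13.8
  Peer review 62 × 0.07 = 4.34
  Weekly reports 73 × 0.08 = 5.84
  Term project 73 × 0.12 = 8.76
Sum = 76.272
76.272 is ≥ 73 and < 77 → C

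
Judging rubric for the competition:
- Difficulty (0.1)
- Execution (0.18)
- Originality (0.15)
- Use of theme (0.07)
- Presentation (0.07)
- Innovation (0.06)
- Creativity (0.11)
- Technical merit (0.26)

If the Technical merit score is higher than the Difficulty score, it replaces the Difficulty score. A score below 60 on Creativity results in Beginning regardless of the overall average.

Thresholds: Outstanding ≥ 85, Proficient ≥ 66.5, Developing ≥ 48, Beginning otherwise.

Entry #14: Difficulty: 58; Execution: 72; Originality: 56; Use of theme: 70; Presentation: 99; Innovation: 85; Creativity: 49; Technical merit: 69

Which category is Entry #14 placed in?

Technical merit (69) > Difficulty (58), so Difficulty counts as 69.
Creativity score 49 < 60: minimum not met.
Weighted total:
  Difficulty 69 × 0.1 = 6.9
  Execution 72 × 0.18 = 12.96
  Originality 56 × 0.15 = 8.4
  Use of theme 70 × 0.07 = 4.9
  Presentation 99 × 0.07 = 6.93
  Innovation 85 × 0.06 = 5.1
  Creativity 49 × 0.11 = 5.39
  Technical merit 69 × 0.26 = 17.94
Sum = 68.52
Because the Creativity minimum was not met, the result is Beginning.

Beginning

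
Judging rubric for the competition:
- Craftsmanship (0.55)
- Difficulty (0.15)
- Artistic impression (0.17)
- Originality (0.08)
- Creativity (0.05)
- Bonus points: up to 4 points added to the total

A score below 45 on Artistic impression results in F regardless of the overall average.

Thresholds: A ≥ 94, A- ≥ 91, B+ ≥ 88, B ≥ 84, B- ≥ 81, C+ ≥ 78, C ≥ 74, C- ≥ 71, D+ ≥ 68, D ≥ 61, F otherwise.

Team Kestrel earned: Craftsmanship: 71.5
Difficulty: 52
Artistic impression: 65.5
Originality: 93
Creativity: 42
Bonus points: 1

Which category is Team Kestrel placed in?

Artistic impression score 65.5 ≥ 45: minimum met.
Weighted total:
  Craftsmanship 71.5 × 0.55 = 39.325
  Difficulty 52 × 0.15 = 7.8
  Artistic impression 65.5 × 0.17 = 11.135
  Originality 93 × 0.08 = 7.44
  Creativity 42 × 0.05 = 2.1
Sum = 67.8
Bonus points: 67.8 + 1 = 68.8
68.8 is ≥ 68 and < 71 → D+

D+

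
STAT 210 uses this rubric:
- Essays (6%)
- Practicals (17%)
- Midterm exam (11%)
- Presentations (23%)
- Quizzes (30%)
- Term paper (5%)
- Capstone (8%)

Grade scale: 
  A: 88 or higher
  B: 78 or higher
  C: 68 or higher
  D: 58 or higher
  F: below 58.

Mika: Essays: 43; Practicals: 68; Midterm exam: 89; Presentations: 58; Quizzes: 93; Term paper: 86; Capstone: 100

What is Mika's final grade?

C

Weighted total:
  Essays 43 × 0.06 = 2.58
  Practicals 68 × 0.17 = 11.56
  Midterm exam 89 × 0.11 = 9.79
  Presentations 58 × 0.23 = 13.34
  Quizzes 93 × 0.3 = 27.9
  Term paper 86 × 0.05 = 4.3
  Capstone 100 × 0.08 = 8
Sum = 77.47
77.47 is ≥ 68 and < 78 → C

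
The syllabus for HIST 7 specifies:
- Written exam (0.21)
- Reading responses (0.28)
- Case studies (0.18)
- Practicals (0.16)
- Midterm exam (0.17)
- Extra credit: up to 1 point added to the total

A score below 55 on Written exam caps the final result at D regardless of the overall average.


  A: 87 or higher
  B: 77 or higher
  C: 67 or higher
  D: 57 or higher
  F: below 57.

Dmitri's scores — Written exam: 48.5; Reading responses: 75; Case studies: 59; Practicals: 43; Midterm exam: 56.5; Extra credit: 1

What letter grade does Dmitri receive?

D

Written exam score 48.5 < 55: minimum not met.
Weighted total:
  Written exam 48.5 × 0.21 = 10.185
  Reading responses 75 × 0.28 = 21
  Case studies 59 × 0.18 = 10.62
  Practicals 43 × 0.16 = 6.88
  Midterm exam 56.5 × 0.17 = 9.605
Sum = 58.29
Extra credit: 58.29 + 1 = 59.29
59.29 would be D; cap at D applies → D.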